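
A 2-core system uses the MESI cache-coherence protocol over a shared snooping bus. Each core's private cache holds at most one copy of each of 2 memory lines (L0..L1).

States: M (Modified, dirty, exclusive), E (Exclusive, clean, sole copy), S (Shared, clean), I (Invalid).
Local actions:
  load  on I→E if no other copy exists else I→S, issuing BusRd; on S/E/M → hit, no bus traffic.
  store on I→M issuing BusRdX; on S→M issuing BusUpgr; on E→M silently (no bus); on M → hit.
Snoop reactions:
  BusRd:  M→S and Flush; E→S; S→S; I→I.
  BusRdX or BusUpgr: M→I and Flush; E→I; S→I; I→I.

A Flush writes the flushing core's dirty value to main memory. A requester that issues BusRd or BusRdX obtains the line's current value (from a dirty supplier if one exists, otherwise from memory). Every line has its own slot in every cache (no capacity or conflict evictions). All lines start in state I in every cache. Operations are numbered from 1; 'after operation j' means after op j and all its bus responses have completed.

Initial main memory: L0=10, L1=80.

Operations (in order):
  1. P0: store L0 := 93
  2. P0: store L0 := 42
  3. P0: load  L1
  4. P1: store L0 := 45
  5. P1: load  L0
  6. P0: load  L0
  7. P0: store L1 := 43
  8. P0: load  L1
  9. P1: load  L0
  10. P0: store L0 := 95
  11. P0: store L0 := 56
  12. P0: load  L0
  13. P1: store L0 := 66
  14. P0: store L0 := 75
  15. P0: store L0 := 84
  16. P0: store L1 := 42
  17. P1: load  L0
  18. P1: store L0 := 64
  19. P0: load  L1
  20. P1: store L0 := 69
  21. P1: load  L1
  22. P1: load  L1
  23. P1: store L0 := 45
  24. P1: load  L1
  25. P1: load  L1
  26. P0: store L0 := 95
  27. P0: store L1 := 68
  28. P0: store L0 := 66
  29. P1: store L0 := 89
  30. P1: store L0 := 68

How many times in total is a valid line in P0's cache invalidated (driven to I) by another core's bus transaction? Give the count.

  op1 P0: store L0 := 93 → M/I on L0; bus BusRdX; mem=10
  op2 P0: store L0 := 42 → M/I on L0; bus (none); mem=10
  op3 P0: load  L1 → E/I on L1; bus BusRd; mem=80
  op4 P1: store L0 := 45 → I/M on L0; bus BusRdX Flush; mem=42
  op5 P1: load  L0 → I/M on L0; bus (none); mem=42
  op6 P0: load  L0 → S/S on L0; bus BusRd Flush; mem=45
  op7 P0: store L1 := 43 → M/I on L1; bus (none); mem=80
  op8 P0: load  L1 → M/I on L1; bus (none); mem=80
  op9 P1: load  L0 → S/S on L0; bus (none); mem=45
  op10 P0: store L0 := 95 → M/I on L0; bus BusUpgr; mem=45
  op11 P0: store L0 := 56 → M/I on L0; bus (none); mem=45
  op12 P0: load  L0 → M/I on L0; bus (none); mem=45
  op13 P1: store L0 := 66 → I/M on L0; bus BusRdX Flush; mem=56
  op14 P0: store L0 := 75 → M/I on L0; bus BusRdX Flush; mem=66
  op15 P0: store L0 := 84 → M/I on L0; bus (none); mem=66
  op16 P0: store L1 := 42 → M/I on L1; bus (none); mem=80
  op17 P1: load  L0 → S/S on L0; bus BusRd Flush; mem=84
  op18 P1: store L0 := 64 → I/M on L0; bus BusUpgr; mem=84
  op19 P0: load  L1 → M/I on L1; bus (none); mem=80
  op20 P1: store L0 := 69 → I/M on L0; bus (none); mem=84
  op21 P1: load  L1 → S/S on L1; bus BusRd Flush; mem=42
  op22 P1: load  L1 → S/S on L1; bus (none); mem=42
  op23 P1: store L0 := 45 → I/M on L0; bus (none); mem=84
  op24 P1: load  L1 → S/S on L1; bus (none); mem=42
  op25 P1: load  L1 → S/S on L1; bus (none); mem=42
  op26 P0: store L0 := 95 → M/I on L0; bus BusRdX Flush; mem=45
  op27 P0: store L1 := 68 → M/I on L1; bus BusUpgr; mem=42
  op28 P0: store L0 := 66 → M/I on L0; bus (none); mem=45
  op29 P1: store L0 := 89 → I/M on L0; bus BusRdX Flush; mem=66
  op30 P1: store L0 := 68 → I/M on L0; bus (none); mem=66

invalidations = 4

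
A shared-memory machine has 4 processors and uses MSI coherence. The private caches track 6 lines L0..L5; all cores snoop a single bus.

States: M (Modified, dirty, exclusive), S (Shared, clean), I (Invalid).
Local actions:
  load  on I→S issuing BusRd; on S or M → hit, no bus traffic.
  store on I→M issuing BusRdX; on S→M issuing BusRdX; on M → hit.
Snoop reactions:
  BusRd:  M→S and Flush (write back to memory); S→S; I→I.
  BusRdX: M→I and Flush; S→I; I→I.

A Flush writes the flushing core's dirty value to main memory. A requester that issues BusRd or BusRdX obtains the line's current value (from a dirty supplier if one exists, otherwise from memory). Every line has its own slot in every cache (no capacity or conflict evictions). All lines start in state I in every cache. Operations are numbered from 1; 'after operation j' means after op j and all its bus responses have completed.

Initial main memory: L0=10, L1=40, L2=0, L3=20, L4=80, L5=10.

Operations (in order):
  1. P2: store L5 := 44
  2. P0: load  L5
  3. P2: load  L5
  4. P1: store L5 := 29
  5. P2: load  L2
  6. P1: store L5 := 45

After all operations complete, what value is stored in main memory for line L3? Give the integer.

memory[L3] = 20

step 1: P2: store L5 := 44  ⟶  IIMI  (L5)  txn=BusRdX  M[L5]=10
step 2: P0: load  L5  ⟶  SISI  (L5)  txn=BusRd+Flush  M[L5]=44
step 3: P2: load  L5  ⟶  SISI  (L5)  txn=∅  M[L5]=44
step 4: P1: store L5 := 29  ⟶  IMII  (L5)  txn=BusRdX  M[L5]=44
step 5: P2: load  L2  ⟶  IISI  (L2)  txn=BusRd  M[L2]=0
step 6: P1: store L5 := 45  ⟶  IMII  (L5)  txn=∅  M[L5]=44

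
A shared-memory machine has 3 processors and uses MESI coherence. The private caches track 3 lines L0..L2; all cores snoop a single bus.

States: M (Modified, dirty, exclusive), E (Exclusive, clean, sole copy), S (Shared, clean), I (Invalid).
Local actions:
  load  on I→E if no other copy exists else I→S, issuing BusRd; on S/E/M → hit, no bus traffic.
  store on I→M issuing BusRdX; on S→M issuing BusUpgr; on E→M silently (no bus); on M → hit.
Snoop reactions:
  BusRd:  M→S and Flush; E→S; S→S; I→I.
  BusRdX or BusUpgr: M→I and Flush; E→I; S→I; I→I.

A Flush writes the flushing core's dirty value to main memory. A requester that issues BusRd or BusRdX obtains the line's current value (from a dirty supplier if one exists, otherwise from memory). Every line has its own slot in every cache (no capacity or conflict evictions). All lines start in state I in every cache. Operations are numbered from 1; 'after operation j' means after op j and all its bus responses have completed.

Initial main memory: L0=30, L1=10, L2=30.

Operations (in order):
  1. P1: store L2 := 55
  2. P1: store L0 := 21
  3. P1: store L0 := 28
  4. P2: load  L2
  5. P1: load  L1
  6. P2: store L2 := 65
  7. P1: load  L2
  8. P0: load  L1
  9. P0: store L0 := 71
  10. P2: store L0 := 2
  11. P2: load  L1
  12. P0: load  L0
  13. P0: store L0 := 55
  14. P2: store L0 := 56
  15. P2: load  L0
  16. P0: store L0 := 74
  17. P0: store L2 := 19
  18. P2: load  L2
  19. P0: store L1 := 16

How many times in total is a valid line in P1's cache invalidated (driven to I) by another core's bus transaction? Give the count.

1. P1: store L2 := 55  bus=[BusRdX]  L2: P0=I P1=M P2=I  mem[L2]=30
2. P1: store L0 := 21  bus=[BusRdX]  L0: P0=I P1=M P2=I  mem[L0]=30
3. P1: store L0 := 28  bus=[-]  L0: P0=I P1=M P2=I  mem[L0]=30
4. P2: load  L2  bus=[BusRd,Flush]  L2: P0=I P1=S P2=S  mem[L2]=55
5. P1: load  L1  bus=[BusRd]  L1: P0=I P1=E P2=I  mem[L1]=10
6. P2: store L2 := 65  bus=[BusUpgr]  L2: P0=I P1=I P2=M  mem[L2]=55
7. P1: load  L2  bus=[BusRd,Flush]  L2: P0=I P1=S P2=S  mem[L2]=65
8. P0: load  L1  bus=[BusRd]  L1: P0=S P1=S P2=I  mem[L1]=10
9. P0: store L0 := 71  bus=[BusRdX,Flush]  L0: P0=M P1=I P2=I  mem[L0]=28
10. P2: store L0 := 2  bus=[BusRdX,Flush]  L0: P0=I P1=I P2=M  mem[L0]=71
11. P2: load  L1  bus=[BusRd]  L1: P0=S P1=S P2=S  mem[L1]=10
12. P0: load  L0  bus=[BusRd,Flush]  L0: P0=S P1=I P2=S  mem[L0]=2
13. P0: store L0 := 55  bus=[BusUpgr]  L0: P0=M P1=I P2=I  mem[L0]=2
14. P2: store L0 := 56  bus=[BusRdX,Flush]  L0: P0=I P1=I P2=M  mem[L0]=55
15. P2: load  L0  bus=[-]  L0: P0=I P1=I P2=M  mem[L0]=55
16. P0: store L0 := 74  bus=[BusRdX,Flush]  L0: P0=M P1=I P2=I  mem[L0]=56
17. P0: store L2 := 19  bus=[BusRdX]  L2: P0=M P1=I P2=I  mem[L2]=65
18. P2: load  L2  bus=[BusRd,Flush]  L2: P0=S P1=I P2=S  mem[L2]=19
19. P0: store L1 := 16  bus=[BusUpgr]  L1: P0=M P1=I P2=I  mem[L1]=10

invalidations = 4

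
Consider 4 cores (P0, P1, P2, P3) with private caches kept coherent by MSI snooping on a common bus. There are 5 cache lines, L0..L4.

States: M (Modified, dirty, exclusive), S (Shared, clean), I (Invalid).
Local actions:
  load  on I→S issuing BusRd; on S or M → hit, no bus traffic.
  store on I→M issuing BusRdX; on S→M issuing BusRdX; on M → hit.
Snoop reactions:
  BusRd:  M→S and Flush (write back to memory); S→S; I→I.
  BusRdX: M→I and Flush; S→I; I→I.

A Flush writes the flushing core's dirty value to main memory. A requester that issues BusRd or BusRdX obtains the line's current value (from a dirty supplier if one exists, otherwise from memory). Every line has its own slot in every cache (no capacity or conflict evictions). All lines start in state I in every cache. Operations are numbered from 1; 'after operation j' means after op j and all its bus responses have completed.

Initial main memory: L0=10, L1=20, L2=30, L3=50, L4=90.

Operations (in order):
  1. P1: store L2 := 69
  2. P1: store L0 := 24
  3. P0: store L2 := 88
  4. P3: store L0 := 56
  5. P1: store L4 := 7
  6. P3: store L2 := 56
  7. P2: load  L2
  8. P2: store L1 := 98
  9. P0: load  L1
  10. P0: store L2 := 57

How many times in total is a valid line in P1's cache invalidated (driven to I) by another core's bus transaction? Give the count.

invalidations = 2

1. P1: store L2 := 69  bus=[BusRdX]  L2: P0=I P1=M P2=I P3=I  mem[L2]=30
2. P1: store L0 := 24  bus=[BusRdX]  L0: P0=I P1=M P2=I P3=I  mem[L0]=10
3. P0: store L2 := 88  bus=[BusRdX,Flush]  L2: P0=M P1=I P2=I P3=I  mem[L2]=69
4. P3: store L0 := 56  bus=[BusRdX,Flush]  L0: P0=I P1=I P2=I P3=M  mem[L0]=24
5. P1: store L4 := 7  bus=[BusRdX]  L4: P0=I P1=M P2=I P3=I  mem[L4]=90
6. P3: store L2 := 56  bus=[BusRdX,Flush]  L2: P0=I P1=I P2=I P3=M  mem[L2]=88
7. P2: load  L2  bus=[BusRd,Flush]  L2: P0=I P1=I P2=S P3=S  mem[L2]=56
8. P2: store L1 := 98  bus=[BusRdX]  L1: P0=I P1=I P2=M P3=I  mem[L1]=20
9. P0: load  L1  bus=[BusRd,Flush]  L1: P0=S P1=I P2=S P3=I  mem[L1]=98
10. P0: store L2 := 57  bus=[BusRdX]  L2: P0=M P1=I P2=I P3=I  mem[L2]=56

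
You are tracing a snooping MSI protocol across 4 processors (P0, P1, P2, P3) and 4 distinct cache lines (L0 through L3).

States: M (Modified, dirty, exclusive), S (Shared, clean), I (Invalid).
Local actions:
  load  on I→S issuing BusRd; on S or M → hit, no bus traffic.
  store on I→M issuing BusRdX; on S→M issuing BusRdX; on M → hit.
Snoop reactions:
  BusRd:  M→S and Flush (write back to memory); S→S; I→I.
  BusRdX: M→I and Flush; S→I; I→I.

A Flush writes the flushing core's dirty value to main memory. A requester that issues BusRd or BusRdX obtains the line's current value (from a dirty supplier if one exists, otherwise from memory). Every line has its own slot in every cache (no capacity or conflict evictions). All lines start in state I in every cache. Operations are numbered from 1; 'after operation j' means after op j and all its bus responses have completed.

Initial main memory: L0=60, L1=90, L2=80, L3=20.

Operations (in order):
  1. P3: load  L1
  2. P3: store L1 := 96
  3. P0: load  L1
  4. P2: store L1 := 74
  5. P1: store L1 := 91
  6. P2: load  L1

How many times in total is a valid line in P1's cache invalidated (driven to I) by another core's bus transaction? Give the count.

invalidations = 0

[1] P3: load  L1 | P0:I, P1:I, P2:I, P3:S(90) | bus: BusRd
[2] P3: store L1 := 96 | P0:I, P1:I, P2:I, P3:M(96) | bus: BusRdX
[3] P0: load  L1 | P0:S(96), P1:I, P2:I, P3:S(96) | bus: BusRd,Flush
[4] P2: store L1 := 74 | P0:I, P1:I, P2:M(74), P3:I | bus: BusRdX
[5] P1: store L1 := 91 | P0:I, P1:M(91), P2:I, P3:I | bus: BusRdX,Flush
[6] P2: load  L1 | P0:I, P1:S(91), P2:S(91), P3:I | bus: BusRd,Flush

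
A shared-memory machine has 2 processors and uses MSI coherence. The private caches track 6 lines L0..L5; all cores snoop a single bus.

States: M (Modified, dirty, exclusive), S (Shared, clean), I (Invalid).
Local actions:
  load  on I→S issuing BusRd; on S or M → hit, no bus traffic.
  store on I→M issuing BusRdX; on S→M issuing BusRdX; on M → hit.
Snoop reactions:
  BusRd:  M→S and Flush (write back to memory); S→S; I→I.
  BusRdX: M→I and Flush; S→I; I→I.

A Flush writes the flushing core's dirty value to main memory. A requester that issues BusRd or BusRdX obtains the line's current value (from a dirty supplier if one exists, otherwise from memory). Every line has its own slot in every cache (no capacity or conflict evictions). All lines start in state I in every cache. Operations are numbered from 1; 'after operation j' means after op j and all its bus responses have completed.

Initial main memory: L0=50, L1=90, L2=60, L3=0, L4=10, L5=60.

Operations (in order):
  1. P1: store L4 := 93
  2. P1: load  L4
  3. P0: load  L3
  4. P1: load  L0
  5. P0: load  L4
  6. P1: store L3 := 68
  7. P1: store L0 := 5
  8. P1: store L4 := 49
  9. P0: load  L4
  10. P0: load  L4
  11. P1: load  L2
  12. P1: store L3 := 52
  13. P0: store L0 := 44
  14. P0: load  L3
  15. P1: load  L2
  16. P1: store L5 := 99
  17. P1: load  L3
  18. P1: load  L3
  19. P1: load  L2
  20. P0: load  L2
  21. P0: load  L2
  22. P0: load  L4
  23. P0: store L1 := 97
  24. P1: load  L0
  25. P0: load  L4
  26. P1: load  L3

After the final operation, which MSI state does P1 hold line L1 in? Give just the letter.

  op1 P1: store L4 := 93 → I/M on L4; bus BusRdX; mem=10
  op2 P1: load  L4 → I/M on L4; bus (none); mem=10
  op3 P0: load  L3 → S/I on L3; bus BusRd; mem=0
  op4 P1: load  L0 → I/S on L0; bus BusRd; mem=50
  op5 P0: load  L4 → S/S on L4; bus BusRd Flush; mem=93
  op6 P1: store L3 := 68 → I/M on L3; bus BusRdX; mem=0
  op7 P1: store L0 := 5 → I/M on L0; bus BusRdX; mem=50
  op8 P1: store L4 := 49 → I/M on L4; bus BusRdX; mem=93
  op9 P0: load  L4 → S/S on L4; bus BusRd Flush; mem=49
  op10 P0: load  L4 → S/S on L4; bus (none); mem=49
  op11 P1: load  L2 → I/S on L2; bus BusRd; mem=60
  op12 P1: store L3 := 52 → I/M on L3; bus (none); mem=0
  op13 P0: store L0 := 44 → M/I on L0; bus BusRdX Flush; mem=5
  op14 P0: load  L3 → S/S on L3; bus BusRd Flush; mem=52
  op15 P1: load  L2 → I/S on L2; bus (none); mem=60
  op16 P1: store L5 := 99 → I/M on L5; bus BusRdX; mem=60
  op17 P1: load  L3 → S/S on L3; bus (none); mem=52
  op18 P1: load  L3 → S/S on L3; bus (none); mem=52
  op19 P1: load  L2 → I/S on L2; bus (none); mem=60
  op20 P0: load  L2 → S/S on L2; bus BusRd; mem=60
  op21 P0: load  L2 → S/S on L2; bus (none); mem=60
  op22 P0: load  L4 → S/S on L4; bus (none); mem=49
  op23 P0: store L1 := 97 → M/I on L1; bus BusRdX; mem=90
  op24 P1: load  L0 → S/S on L0; bus BusRd Flush; mem=44
  op25 P0: load  L4 → S/S on L4; bus (none); mem=49
  op26 P1: load  L3 → S/S on L3; bus (none); mem=52

state = I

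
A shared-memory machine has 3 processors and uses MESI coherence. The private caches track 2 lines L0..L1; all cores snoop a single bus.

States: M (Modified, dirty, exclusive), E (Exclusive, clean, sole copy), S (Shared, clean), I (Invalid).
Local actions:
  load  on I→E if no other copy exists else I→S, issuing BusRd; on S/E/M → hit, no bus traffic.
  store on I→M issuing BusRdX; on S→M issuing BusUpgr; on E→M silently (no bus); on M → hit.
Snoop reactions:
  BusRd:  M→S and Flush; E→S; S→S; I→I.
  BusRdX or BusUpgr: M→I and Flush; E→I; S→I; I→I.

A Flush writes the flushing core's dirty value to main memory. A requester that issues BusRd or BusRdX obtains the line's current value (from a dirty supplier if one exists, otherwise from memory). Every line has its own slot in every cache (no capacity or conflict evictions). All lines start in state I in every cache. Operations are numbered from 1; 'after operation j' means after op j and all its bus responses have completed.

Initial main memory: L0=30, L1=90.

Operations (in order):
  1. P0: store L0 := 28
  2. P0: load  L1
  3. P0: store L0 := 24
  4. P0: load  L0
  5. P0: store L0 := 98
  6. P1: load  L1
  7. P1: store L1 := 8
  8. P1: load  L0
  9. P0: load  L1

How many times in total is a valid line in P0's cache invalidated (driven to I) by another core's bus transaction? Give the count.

invalidations = 1

1. P0: store L0 := 28  bus=[BusRdX]  L0: P0=M P1=I P2=I  mem[L0]=30
2. P0: load  L1  bus=[BusRd]  L1: P0=E P1=I P2=I  mem[L1]=90
3. P0: store L0 := 24  bus=[-]  L0: P0=M P1=I P2=I  mem[L0]=30
4. P0: load  L0  bus=[-]  L0: P0=M P1=I P2=I  mem[L0]=30
5. P0: store L0 := 98  bus=[-]  L0: P0=M P1=I P2=I  mem[L0]=30
6. P1: load  L1  bus=[BusRd]  L1: P0=S P1=S P2=I  mem[L1]=90
7. P1: store L1 := 8  bus=[BusUpgr]  L1: P0=I P1=M P2=I  mem[L1]=90
8. P1: load  L0  bus=[BusRd,Flush]  L0: P0=S P1=S P2=I  mem[L0]=98
9. P0: load  L1  bus=[BusRd,Flush]  L1: P0=S P1=S P2=I  mem[L1]=8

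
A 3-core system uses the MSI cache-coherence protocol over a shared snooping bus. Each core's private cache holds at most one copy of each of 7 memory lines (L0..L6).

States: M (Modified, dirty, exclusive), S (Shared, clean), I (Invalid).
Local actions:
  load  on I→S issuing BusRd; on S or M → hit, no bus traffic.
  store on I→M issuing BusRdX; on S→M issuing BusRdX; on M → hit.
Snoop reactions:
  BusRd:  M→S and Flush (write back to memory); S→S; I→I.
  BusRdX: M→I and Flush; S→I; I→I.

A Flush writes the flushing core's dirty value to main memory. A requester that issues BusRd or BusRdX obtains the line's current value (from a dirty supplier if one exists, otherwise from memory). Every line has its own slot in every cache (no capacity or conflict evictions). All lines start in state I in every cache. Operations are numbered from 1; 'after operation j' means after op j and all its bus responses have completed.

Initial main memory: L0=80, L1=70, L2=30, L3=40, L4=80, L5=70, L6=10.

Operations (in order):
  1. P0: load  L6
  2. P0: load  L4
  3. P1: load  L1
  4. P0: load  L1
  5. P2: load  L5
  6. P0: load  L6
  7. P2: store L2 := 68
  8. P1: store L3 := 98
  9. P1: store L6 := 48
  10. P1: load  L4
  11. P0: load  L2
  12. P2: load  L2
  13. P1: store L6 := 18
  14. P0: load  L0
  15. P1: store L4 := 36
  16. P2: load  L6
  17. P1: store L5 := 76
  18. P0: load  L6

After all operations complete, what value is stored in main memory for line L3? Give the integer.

  op1 P0: load  L6 → S/I/I on L6; bus BusRd; mem=10
  op2 P0: load  L4 → S/I/I on L4; bus BusRd; mem=80
  op3 P1: load  L1 → I/S/I on L1; bus BusRd; mem=70
  op4 P0: load  L1 → S/S/I on L1; bus BusRd; mem=70
  op5 P2: load  L5 → I/I/S on L5; bus BusRd; mem=70
  op6 P0: load  L6 → S/I/I on L6; bus (none); mem=10
  op7 P2: store L2 := 68 → I/I/M on L2; bus BusRdX; mem=30
  op8 P1: store L3 := 98 → I/M/I on L3; bus BusRdX; mem=40
  op9 P1: store L6 := 48 → I/M/I on L6; bus BusRdX; mem=10
  op10 P1: load  L4 → S/S/I on L4; bus BusRd; mem=80
  op11 P0: load  L2 → S/I/S on L2; bus BusRd Flush; mem=68
  op12 P2: load  L2 → S/I/S on L2; bus (none); mem=68
  op13 P1: store L6 := 18 → I/M/I on L6; bus (none); mem=10
  op14 P0: load  L0 → S/I/I on L0; bus BusRd; mem=80
  op15 P1: store L4 := 36 → I/M/I on L4; bus BusRdX; mem=80
  op16 P2: load  L6 → I/S/S on L6; bus BusRd Flush; mem=18
  op17 P1: store L5 := 76 → I/M/I on L5; bus BusRdX; mem=70
  op18 P0: load  L6 → S/S/S on L6; bus BusRd; mem=18

memory[L3] = 40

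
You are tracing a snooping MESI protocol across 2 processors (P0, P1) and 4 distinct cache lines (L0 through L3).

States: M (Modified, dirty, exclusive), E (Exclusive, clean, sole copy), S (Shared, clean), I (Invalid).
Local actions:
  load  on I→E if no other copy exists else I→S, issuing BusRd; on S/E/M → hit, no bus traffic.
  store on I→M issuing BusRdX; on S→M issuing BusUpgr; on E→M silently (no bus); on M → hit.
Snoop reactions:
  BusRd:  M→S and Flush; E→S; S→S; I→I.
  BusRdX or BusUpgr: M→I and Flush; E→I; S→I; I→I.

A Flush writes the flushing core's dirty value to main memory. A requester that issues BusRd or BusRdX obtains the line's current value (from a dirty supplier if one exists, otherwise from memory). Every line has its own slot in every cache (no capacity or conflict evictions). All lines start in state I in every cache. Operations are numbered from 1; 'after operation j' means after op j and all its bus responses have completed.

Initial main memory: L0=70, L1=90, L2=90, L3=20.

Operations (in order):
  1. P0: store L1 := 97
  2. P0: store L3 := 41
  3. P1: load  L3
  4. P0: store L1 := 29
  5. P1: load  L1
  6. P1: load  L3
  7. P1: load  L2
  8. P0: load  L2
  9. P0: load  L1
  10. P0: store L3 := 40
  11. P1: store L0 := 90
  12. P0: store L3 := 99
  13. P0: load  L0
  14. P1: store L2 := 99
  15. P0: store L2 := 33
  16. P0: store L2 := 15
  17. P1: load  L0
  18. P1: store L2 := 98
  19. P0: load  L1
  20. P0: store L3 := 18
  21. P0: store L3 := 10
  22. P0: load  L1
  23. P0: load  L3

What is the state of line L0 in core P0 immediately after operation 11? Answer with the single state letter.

1. P0: store L1 := 97  bus=[BusRdX]  L1: P0=M P1=I  mem[L1]=90
2. P0: store L3 := 41  bus=[BusRdX]  L3: P0=M P1=I  mem[L3]=20
3. P1: load  L3  bus=[BusRd,Flush]  L3: P0=S P1=S  mem[L3]=41
4. P0: store L1 := 29  bus=[-]  L1: P0=M P1=I  mem[L1]=90
5. P1: load  L1  bus=[BusRd,Flush]  L1: P0=S P1=S  mem[L1]=29
6. P1: load  L3  bus=[-]  L3: P0=S P1=S  mem[L3]=41
7. P1: load  L2  bus=[BusRd]  L2: P0=I P1=E  mem[L2]=90
8. P0: load  L2  bus=[BusRd]  L2: P0=S P1=S  mem[L2]=90
9. P0: load  L1  bus=[-]  L1: P0=S P1=S  mem[L1]=29
10. P0: store L3 := 40  bus=[BusUpgr]  L3: P0=M P1=I  mem[L3]=41
11. P1: store L0 := 90  bus=[BusRdX]  L0: P0=I P1=M  mem[L0]=70
12. P0: store L3 := 99  bus=[-]  L3: P0=M P1=I  mem[L3]=41
13. P0: load  L0  bus=[BusRd,Flush]  L0: P0=S P1=S  mem[L0]=90
14. P1: store L2 := 99  bus=[BusUpgr]  L2: P0=I P1=M  mem[L2]=90
15. P0: store L2 := 33  bus=[BusRdX,Flush]  L2: P0=M P1=I  mem[L2]=99
16. P0: store L2 := 15  bus=[-]  L2: P0=M P1=I  mem[L2]=99
17. P1: load  L0  bus=[-]  L0: P0=S P1=S  mem[L0]=90
18. P1: store L2 := 98  bus=[BusRdX,Flush]  L2: P0=I P1=M  mem[L2]=15
19. P0: load  L1  bus=[-]  L1: P0=S P1=S  mem[L1]=29
20. P0: store L3 := 18  bus=[-]  L3: P0=M P1=I  mem[L3]=41
21. P0: store L3 := 10  bus=[-]  L3: P0=M P1=I  mem[L3]=41
22. P0: load  L1  bus=[-]  L1: P0=S P1=S  mem[L1]=29
23. P0: load  L3  bus=[-]  L3: P0=M P1=I  mem[L3]=41

state = I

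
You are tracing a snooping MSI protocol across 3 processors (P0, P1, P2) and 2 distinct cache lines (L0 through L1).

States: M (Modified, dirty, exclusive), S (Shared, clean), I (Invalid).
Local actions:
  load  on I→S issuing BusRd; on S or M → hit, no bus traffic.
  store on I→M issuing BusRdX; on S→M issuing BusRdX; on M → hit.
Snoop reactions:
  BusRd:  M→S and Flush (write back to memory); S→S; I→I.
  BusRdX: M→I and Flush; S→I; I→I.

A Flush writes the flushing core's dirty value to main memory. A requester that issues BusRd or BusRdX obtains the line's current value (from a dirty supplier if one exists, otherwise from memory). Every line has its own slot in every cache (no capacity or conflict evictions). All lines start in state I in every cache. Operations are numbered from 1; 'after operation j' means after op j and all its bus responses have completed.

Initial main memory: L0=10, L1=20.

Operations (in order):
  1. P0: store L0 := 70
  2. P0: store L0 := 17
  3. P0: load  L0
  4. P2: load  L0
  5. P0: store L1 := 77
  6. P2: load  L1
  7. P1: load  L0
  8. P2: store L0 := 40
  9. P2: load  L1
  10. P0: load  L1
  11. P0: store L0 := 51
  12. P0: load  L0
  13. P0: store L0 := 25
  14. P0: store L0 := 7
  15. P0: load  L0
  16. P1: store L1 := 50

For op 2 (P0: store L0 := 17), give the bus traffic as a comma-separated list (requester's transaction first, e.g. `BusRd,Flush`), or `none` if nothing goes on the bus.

  op1 P0: store L0 := 70 → M/I/I on L0; bus BusRdX; mem=10
  op2 P0: store L0 := 17 → M/I/I on L0; bus (none); mem=10
  op3 P0: load  L0 → M/I/I on L0; bus (none); mem=10
  op4 P2: load  L0 → S/I/S on L0; bus BusRd Flush; mem=17
  op5 P0: store L1 := 77 → M/I/I on L1; bus BusRdX; mem=20
  op6 P2: load  L1 → S/I/S on L1; bus BusRd Flush; mem=77
  op7 P1: load  L0 → S/S/S on L0; bus BusRd; mem=17
  op8 P2: store L0 := 40 → I/I/M on L0; bus BusRdX; mem=17
  op9 P2: load  L1 → S/I/S on L1; bus (none); mem=77
  op10 P0: load  L1 → S/I/S on L1; bus (none); mem=77
  op11 P0: store L0 := 51 → M/I/I on L0; bus BusRdX Flush; mem=40
  op12 P0: load  L0 → M/I/I on L0; bus (none); mem=40
  op13 P0: store L0 := 25 → M/I/I on L0; bus (none); mem=40
  op14 P0: store L0 := 7 → M/I/I on L0; bus (none); mem=40
  op15 P0: load  L0 → M/I/I on L0; bus (none); mem=40
  op16 P1: store L1 := 50 → I/M/I on L1; bus BusRdX; mem=77

bus = none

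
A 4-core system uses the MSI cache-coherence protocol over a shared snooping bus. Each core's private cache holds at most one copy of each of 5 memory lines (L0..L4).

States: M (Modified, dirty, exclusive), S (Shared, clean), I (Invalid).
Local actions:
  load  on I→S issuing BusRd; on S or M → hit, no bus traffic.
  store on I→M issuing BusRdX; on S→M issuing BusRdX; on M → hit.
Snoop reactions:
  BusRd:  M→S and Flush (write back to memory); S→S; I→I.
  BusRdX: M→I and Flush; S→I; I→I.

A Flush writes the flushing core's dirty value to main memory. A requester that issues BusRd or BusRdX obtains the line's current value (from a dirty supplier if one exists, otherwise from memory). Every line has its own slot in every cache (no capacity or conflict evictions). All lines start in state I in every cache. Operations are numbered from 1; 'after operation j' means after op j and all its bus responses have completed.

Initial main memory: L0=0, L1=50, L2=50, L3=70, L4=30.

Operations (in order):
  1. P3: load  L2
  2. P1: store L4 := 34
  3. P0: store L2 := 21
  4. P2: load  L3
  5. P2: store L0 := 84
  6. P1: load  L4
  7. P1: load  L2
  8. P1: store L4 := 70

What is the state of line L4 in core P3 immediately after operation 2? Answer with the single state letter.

1. P3: load  L2  bus=[BusRd]  L2: P0=I P1=I P2=I P3=S  mem[L2]=50
2. P1: store L4 := 34  bus=[BusRdX]  L4: P0=I P1=M P2=I P3=I  mem[L4]=30
3. P0: store L2 := 21  bus=[BusRdX]  L2: P0=M P1=I P2=I P3=I  mem[L2]=50
4. P2: load  L3  bus=[BusRd]  L3: P0=I P1=I P2=S P3=I  mem[L3]=70
5. P2: store L0 := 84  bus=[BusRdX]  L0: P0=I P1=I P2=M P3=I  mem[L0]=0
6. P1: load  L4  bus=[-]  L4: P0=I P1=M P2=I P3=I  mem[L4]=30
7. P1: load  L2  bus=[BusRd,Flush]  L2: P0=S P1=S P2=I P3=I  mem[L2]=21
8. P1: store L4 := 70  bus=[-]  L4: P0=I P1=M P2=I P3=I  mem[L4]=30

state = I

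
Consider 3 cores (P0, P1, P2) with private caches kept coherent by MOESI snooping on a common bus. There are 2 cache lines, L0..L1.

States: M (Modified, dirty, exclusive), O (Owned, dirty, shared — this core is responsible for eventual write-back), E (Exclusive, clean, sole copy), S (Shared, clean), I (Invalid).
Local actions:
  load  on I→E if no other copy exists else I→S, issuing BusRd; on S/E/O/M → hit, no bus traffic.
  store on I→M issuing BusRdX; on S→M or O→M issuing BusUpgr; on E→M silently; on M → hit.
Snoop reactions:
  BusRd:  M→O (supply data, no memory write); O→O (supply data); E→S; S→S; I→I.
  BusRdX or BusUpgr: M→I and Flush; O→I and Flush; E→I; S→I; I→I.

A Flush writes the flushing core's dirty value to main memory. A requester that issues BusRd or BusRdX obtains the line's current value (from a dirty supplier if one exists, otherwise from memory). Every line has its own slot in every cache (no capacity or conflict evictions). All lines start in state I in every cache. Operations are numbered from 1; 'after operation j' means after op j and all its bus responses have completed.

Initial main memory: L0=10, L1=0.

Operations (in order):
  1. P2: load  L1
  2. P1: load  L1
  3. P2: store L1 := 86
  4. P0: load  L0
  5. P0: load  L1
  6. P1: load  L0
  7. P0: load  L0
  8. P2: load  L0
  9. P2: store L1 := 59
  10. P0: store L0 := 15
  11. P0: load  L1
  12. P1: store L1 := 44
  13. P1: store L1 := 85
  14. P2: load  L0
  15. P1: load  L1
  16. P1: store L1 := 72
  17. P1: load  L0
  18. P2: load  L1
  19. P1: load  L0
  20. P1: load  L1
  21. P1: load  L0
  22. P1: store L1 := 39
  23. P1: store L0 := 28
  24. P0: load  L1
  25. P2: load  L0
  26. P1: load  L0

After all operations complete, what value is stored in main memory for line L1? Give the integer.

memory[L1] = 59

step 1: P2: load  L1  ⟶  IIE  (L1)  txn=BusRd  M[L1]=0
step 2: P1: load  L1  ⟶  ISS  (L1)  txn=BusRd  M[L1]=0
step 3: P2: store L1 := 86  ⟶  IIM  (L1)  txn=BusUpgr  M[L1]=0
step 4: P0: load  L0  ⟶  EII  (L0)  txn=BusRd  M[L0]=10
step 5: P0: load  L1  ⟶  SIO  (L1)  txn=BusRd  M[L1]=0
step 6: P1: load  L0  ⟶  SSI  (L0)  txn=BusRd  M[L0]=10
step 7: P0: load  L0  ⟶  SSI  (L0)  txn=∅  M[L0]=10
step 8: P2: load  L0  ⟶  SSS  (L0)  txn=BusRd  M[L0]=10
step 9: P2: store L1 := 59  ⟶  IIM  (L1)  txn=BusUpgr  M[L1]=0
step 10: P0: store L0 := 15  ⟶  MII  (L0)  txn=BusUpgr  M[L0]=10
step 11: P0: load  L1  ⟶  SIO  (L1)  txn=BusRd  M[L1]=0
step 12: P1: store L1 := 44  ⟶  IMI  (L1)  txn=BusRdX+Flush  M[L1]=59
step 13: P1: store L1 := 85  ⟶  IMI  (L1)  txn=∅  M[L1]=59
step 14: P2: load  L0  ⟶  OIS  (L0)  txn=BusRd  M[L0]=10
step 15: P1: load  L1  ⟶  IMI  (L1)  txn=∅  M[L1]=59
step 16: P1: store L1 := 72  ⟶  IMI  (L1)  txn=∅  M[L1]=59
step 17: P1: load  L0  ⟶  OSS  (L0)  txn=BusRd  M[L0]=10
step 18: P2: load  L1  ⟶  IOS  (L1)  txn=BusRd  M[L1]=59
step 19: P1: load  L0  ⟶  OSS  (L0)  txn=∅  M[L0]=10
step 20: P1: load  L1  ⟶  IOS  (L1)  txn=∅  M[L1]=59
step 21: P1: load  L0  ⟶  OSS  (L0)  txn=∅  M[L0]=10
step 22: P1: store L1 := 39  ⟶  IMI  (L1)  txn=BusUpgr  M[L1]=59
step 23: P1: store L0 := 28  ⟶  IMI  (L0)  txn=BusUpgr+Flush  M[L0]=15
step 24: P0: load  L1  ⟶  SOI  (L1)  txn=BusRd  M[L1]=59
step 25: P2: load  L0  ⟶  IOS  (L0)  txn=BusRd  M[L0]=15
step 26: P1: load  L0  ⟶  IOS  (L0)  txn=∅  M[L0]=15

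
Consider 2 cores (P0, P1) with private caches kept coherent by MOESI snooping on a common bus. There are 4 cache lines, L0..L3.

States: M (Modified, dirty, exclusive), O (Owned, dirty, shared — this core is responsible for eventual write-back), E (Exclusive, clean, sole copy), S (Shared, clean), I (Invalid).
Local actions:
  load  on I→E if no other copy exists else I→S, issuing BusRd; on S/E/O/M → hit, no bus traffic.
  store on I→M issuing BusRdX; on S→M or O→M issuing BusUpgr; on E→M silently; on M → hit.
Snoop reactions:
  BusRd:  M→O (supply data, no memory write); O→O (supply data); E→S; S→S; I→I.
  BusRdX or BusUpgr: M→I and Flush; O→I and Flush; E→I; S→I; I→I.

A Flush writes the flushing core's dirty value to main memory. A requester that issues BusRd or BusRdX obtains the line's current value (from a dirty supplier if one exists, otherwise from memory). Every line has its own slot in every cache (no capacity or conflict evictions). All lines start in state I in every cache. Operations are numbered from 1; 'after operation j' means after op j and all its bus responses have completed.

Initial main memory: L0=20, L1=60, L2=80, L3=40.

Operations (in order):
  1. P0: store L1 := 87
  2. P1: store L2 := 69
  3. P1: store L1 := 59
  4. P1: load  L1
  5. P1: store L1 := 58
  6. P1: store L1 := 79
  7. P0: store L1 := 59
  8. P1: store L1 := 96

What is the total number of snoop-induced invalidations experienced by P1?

  op1 P0: store L1 := 87 → M/I on L1; bus BusRdX; mem=60
  op2 P1: store L2 := 69 → I/M on L2; bus BusRdX; mem=80
  op3 P1: store L1 := 59 → I/M on L1; bus BusRdX Flush; mem=87
  op4 P1: load  L1 → I/M on L1; bus (none); mem=87
  op5 P1: store L1 := 58 → I/M on L1; bus (none); mem=87
  op6 P1: store L1 := 79 → I/M on L1; bus (none); mem=87
  op7 P0: store L1 := 59 → M/I on L1; bus BusRdX Flush; mem=79
  op8 P1: store L1 := 96 → I/M on L1; bus BusRdX Flush; mem=59

invalidations = 1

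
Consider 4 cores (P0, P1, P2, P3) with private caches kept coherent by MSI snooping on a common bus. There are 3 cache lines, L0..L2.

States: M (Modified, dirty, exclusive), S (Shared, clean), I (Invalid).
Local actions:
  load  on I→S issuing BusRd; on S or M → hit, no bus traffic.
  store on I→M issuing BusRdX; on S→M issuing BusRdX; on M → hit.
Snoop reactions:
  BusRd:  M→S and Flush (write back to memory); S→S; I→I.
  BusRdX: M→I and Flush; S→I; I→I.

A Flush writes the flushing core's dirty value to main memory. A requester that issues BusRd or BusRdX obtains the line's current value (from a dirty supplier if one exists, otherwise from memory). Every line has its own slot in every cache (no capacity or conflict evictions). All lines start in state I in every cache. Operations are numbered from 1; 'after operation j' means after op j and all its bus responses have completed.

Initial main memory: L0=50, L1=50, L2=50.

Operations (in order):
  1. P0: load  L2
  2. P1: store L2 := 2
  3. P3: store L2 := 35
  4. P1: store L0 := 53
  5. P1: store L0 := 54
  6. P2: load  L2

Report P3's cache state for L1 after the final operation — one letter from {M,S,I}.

state = I

1. P0: load  L2  bus=[BusRd]  L2: P0=S P1=I P2=I P3=I  mem[L2]=50
2. P1: store L2 := 2  bus=[BusRdX]  L2: P0=I P1=M P2=I P3=I  mem[L2]=50
3. P3: store L2 := 35  bus=[BusRdX,Flush]  L2: P0=I P1=I P2=I P3=M  mem[L2]=2
4. P1: store L0 := 53  bus=[BusRdX]  L0: P0=I P1=M P2=I P3=I  mem[L0]=50
5. P1: store L0 := 54  bus=[-]  L0: P0=I P1=M P2=I P3=I  mem[L0]=50
6. P2: load  L2  bus=[BusRd,Flush]  L2: P0=I P1=I P2=S P3=S  mem[L2]=35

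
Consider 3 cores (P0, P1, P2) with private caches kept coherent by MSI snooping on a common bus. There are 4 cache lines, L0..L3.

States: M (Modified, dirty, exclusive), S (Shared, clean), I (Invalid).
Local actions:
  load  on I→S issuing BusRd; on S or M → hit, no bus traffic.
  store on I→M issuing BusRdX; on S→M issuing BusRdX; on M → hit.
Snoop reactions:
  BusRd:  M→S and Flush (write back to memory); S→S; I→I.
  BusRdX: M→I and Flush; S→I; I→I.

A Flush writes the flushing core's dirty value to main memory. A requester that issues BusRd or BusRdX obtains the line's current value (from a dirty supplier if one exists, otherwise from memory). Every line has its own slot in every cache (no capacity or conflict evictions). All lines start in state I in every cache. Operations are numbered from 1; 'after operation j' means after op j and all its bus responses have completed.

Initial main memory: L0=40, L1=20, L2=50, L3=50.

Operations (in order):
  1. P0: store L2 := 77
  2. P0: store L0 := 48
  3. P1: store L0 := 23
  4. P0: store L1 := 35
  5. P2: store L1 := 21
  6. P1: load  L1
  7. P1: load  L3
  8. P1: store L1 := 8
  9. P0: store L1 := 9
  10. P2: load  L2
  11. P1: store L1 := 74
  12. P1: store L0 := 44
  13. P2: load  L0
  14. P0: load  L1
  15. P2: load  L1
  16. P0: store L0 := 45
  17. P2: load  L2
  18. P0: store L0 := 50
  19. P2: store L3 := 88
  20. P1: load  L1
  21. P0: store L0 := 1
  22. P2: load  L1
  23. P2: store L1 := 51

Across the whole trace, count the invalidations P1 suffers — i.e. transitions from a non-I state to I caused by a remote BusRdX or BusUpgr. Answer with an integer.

1. P0: store L2 := 77  bus=[BusRdX]  L2: P0=M P1=I P2=I  mem[L2]=50
2. P0: store L0 := 48  bus=[BusRdX]  L0: P0=M P1=I P2=I  mem[L0]=40
3. P1: store L0 := 23  bus=[BusRdX,Flush]  L0: P0=I P1=M P2=I  mem[L0]=48
4. P0: store L1 := 35  bus=[BusRdX]  L1: P0=M P1=I P2=I  mem[L1]=20
5. P2: store L1 := 21  bus=[BusRdX,Flush]  L1: P0=I P1=I P2=M  mem[L1]=35
6. P1: load  L1  bus=[BusRd,Flush]  L1: P0=I P1=S P2=S  mem[L1]=21
7. P1: load  L3  bus=[BusRd]  L3: P0=I P1=S P2=I  mem[L3]=50
8. P1: store L1 := 8  bus=[BusRdX]  L1: P0=I P1=M P2=I  mem[L1]=21
9. P0: store L1 := 9  bus=[BusRdX,Flush]  L1: P0=M P1=I P2=I  mem[L1]=8
10. P2: load  L2  bus=[BusRd,Flush]  L2: P0=S P1=I P2=S  mem[L2]=77
11. P1: store L1 := 74  bus=[BusRdX,Flush]  L1: P0=I P1=M P2=I  mem[L1]=9
12. P1: store L0 := 44  bus=[-]  L0: P0=I P1=M P2=I  mem[L0]=48
13. P2: load  L0  bus=[BusRd,Flush]  L0: P0=I P1=S P2=S  mem[L0]=44
14. P0: load  L1  bus=[BusRd,Flush]  L1: P0=S P1=S P2=I  mem[L1]=74
15. P2: load  L1  bus=[BusRd]  L1: P0=S P1=S P2=S  mem[L1]=74
16. P0: store L0 := 45  bus=[BusRdX]  L0: P0=M P1=I P2=I  mem[L0]=44
17. P2: load  L2  bus=[-]  L2: P0=S P1=I P2=S  mem[L2]=77
18. P0: store L0 := 50  bus=[-]  L0: P0=M P1=I P2=I  mem[L0]=44
19. P2: store L3 := 88  bus=[BusRdX]  L3: P0=I P1=I P2=M  mem[L3]=50
20. P1: load  L1  bus=[-]  L1: P0=S P1=S P2=S  mem[L1]=74
21. P0: store L0 := 1  bus=[-]  L0: P0=M P1=I P2=I  mem[L0]=44
22. P2: load  L1  bus=[-]  L1: P0=S P1=S P2=S  mem[L1]=74
23. P2: store L1 := 51  bus=[BusRdX]  L1: P0=I P1=I P2=M  mem[L1]=74

invalidations = 4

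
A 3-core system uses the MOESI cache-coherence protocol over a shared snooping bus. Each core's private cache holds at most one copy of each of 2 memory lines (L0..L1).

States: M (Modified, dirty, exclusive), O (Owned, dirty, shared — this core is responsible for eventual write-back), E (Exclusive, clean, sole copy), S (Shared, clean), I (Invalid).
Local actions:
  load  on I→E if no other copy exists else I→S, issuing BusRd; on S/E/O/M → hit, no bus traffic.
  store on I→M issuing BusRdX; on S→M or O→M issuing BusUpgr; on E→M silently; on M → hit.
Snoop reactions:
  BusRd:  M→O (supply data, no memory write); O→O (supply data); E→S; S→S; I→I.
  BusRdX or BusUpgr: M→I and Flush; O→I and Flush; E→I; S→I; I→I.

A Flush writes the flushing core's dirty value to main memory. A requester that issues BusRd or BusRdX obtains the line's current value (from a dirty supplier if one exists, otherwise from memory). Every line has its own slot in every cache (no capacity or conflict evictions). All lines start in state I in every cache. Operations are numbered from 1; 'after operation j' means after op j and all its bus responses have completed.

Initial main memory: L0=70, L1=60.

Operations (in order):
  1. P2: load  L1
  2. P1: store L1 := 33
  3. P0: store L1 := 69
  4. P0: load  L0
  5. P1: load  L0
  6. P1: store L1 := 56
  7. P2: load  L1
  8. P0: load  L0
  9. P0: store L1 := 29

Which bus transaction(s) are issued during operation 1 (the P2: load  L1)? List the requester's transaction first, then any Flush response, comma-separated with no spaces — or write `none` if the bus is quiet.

bus = BusRd

1. P2: load  L1  bus=[BusRd]  L1: P0=I P1=I P2=E  mem[L1]=60
2. P1: store L1 := 33  bus=[BusRdX]  L1: P0=I P1=M P2=I  mem[L1]=60
3. P0: store L1 := 69  bus=[BusRdX,Flush]  L1: P0=M P1=I P2=I  mem[L1]=33
4. P0: load  L0  bus=[BusRd]  L0: P0=E P1=I P2=I  mem[L0]=70
5. P1: load  L0  bus=[BusRd]  L0: P0=S P1=S P2=I  mem[L0]=70
6. P1: store L1 := 56  bus=[BusRdX,Flush]  L1: P0=I P1=M P2=I  mem[L1]=69
7. P2: load  L1  bus=[BusRd]  L1: P0=I P1=O P2=S  mem[L1]=69
8. P0: load  L0  bus=[-]  L0: P0=S P1=S P2=I  mem[L0]=70
9. P0: store L1 := 29  bus=[BusRdX,Flush]  L1: P0=M P1=I P2=I  mem[L1]=56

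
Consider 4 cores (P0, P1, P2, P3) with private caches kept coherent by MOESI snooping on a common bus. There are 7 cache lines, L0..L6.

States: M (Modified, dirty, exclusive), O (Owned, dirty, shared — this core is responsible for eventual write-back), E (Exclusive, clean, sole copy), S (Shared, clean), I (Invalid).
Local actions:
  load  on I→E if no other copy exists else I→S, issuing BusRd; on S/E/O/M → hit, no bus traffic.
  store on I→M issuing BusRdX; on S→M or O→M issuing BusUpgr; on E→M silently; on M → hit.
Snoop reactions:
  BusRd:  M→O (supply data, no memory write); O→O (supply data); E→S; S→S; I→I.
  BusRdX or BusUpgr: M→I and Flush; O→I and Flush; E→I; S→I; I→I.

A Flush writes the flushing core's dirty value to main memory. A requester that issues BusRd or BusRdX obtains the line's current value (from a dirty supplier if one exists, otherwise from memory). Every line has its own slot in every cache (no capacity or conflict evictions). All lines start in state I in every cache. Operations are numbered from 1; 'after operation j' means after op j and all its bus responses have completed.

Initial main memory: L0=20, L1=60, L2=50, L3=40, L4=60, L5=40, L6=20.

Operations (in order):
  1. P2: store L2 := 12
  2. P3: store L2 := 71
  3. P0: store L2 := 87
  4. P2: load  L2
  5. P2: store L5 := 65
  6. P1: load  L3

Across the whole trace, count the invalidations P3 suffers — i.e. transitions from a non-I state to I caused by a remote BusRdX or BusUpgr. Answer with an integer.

invalidations = 1

  op1 P2: store L2 := 12 → I/I/M/I on L2; bus BusRdX; mem=50
  op2 P3: store L2 := 71 → I/I/I/M on L2; bus BusRdX Flush; mem=12
  op3 P0: store L2 := 87 → M/I/I/I on L2; bus BusRdX Flush; mem=71
  op4 P2: load  L2 → O/I/S/I on L2; bus BusRd; mem=71
  op5 P2: store L5 := 65 → I/I/M/I on L5; bus BusRdX; mem=40
  op6 P1: load  L3 → I/E/I/I on L3; bus BusRd; mem=40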